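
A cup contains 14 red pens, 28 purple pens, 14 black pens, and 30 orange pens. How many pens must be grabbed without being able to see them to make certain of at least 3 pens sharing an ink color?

9

Treat the 4 ink colors as pigeonholes.
The worst case takes 2 pens of each ink color without reaching 3 of any: 4 × 2 = 8.
The next pen must bring some ink color to 3, so 8 + 1 = 9.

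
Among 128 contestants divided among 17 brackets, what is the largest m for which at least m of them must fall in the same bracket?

If each of the 17 brackets held at most 7, the total would be at most 17 × 7 = 119 < 128, a contradiction.
So at least one holds ⌈128/17⌉ = 8.

8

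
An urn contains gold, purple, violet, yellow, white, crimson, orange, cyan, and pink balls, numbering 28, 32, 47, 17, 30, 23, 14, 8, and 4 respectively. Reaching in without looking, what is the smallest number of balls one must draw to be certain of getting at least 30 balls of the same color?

182

Treat the 9 colors as pigeonholes.
In the worst case we take at most 29 of each color, but all 28 gold, all 17 yellow, all 23 crimson, all 14 orange, all 8 cyan, and all 4 pink (fewer than 29), giving 28 + 29 + 29 + 17 + 29 + 23 + 14 + 8 + 4 = 181.
One more ball then forces some color to 30, so 181 + 1 = 182.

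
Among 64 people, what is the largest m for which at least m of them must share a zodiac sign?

There are 12 zodiac signs, which serve as the pigeonholes.
If each of the 12 zodiac signs held at most 5, the total would be at most 12 × 5 = 60 < 64, a contradiction.
So at least one holds ⌈64/12⌉ = 6.

6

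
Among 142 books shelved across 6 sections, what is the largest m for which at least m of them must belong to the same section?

24

The 142 books fall into 6 sections.
If each of the 6 sections held at most 23, the total would be at most 6 × 23 = 138 < 142, a contradiction.
So at least one holds ⌈142/6⌉ = 24.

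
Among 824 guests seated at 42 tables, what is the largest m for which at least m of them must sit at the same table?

If each of the 42 tables held at most 19, the total would be at most 42 × 19 = 798 < 824, a contradiction.
So at least one holds ⌈824/42⌉ = 20.

20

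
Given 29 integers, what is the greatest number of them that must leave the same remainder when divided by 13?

3

The 29 integers fall into 13 residue classes modulo 13.
If each of the 13 residue classes modulo 13 held at most 2, the total would be at most 13 × 2 = 26 < 29, a contradiction.
So at least one holds ⌈29/13⌉ = 3.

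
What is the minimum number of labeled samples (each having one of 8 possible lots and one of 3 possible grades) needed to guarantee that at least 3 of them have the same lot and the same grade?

49

There are 8 × 3 = 24 (lot, grade) combinations acting as pigeonholes.
With 24 × 2 = 48 labeled samples we could place exactly 2 in each, with no (lot, grade) pair reaching 3.
One more forces some (lot, grade) pair to hold 3, so 48 + 1 = 49.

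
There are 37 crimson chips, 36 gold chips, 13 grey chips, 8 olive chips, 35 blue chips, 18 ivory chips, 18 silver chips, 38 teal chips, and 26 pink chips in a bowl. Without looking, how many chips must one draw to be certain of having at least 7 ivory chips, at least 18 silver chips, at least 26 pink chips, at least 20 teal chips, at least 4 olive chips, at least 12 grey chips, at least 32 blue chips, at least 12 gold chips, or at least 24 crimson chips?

The worst case stops just short of every target: 23 crimson, 11 gold, 11 grey, 3 olive, 31 blue, 6 ivory, 17 silver, 19 teal, 25 pink — 23 + 11 + 11 + 3 + 31 + 6 + 17 + 19 + 25 = 146 chips.
One more chip must push some color to its target, so 146 + 1 = 147.

147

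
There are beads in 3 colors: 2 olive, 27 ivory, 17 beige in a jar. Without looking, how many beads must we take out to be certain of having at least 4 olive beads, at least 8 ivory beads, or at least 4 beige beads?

Each of the 3 colors has its own threshold; avoid all of them simultaneously.
The worst case stops just short of every target: all 2 olive, 7 ivory, 3 beige — 2 + 7 + 3 = 12 beads.
One more bead must push some color to its target, so 12 + 1 = 13.

13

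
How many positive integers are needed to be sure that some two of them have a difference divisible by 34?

Two integers differ by a multiple of 34 exactly when they share a remainder mod 34.
There are 34 residue classes mod 34, so 34 integers can all lie in distinct classes.
One more integer must repeat a residue, giving a difference divisible by 34. So n = 34 + 1 = 35.

35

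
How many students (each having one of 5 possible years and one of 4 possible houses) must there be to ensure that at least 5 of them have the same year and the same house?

81

There are 5 × 4 = 20 (year, house) combinations acting as pigeonholes.
With 20 × 4 = 80 students we could place exactly 4 in each, with no (year, house) pair reaching 5.
One more forces some (year, house) pair to hold 5, so 80 + 1 = 81.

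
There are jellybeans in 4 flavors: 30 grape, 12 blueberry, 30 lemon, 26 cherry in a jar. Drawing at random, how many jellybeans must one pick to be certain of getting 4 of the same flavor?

13

Treat the 4 flavors as pigeonholes.
The worst case takes 3 jellybeans of each flavor without reaching 4 of any: 4 × 3 = 12.
The next jellybean must bring some flavor to 4, so 12 + 1 = 13.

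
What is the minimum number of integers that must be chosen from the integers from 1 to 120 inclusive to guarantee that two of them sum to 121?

Partition {1, …, 120} into 60 pairs: {1,120}, {2,119}, …, {60,61}.
Choosing 60 integers — say the integers 1 through 60 — takes one from each pair and avoids the property.
Choosing 61 forces two into the same pair by pigeonhole, and those sum to 121. So 61.

61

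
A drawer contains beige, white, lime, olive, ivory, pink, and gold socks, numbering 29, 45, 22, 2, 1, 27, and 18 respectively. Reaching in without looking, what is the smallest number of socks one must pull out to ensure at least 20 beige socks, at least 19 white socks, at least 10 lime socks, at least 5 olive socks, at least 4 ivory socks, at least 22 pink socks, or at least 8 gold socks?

78

Each of the 7 colors has its own threshold; avoid all of them simultaneously.
The worst case stops just short of every target: 19 beige, 18 white, 9 lime, all 2 olive, all 1 ivory, 21 pink, 7 gold — 19 + 18 + 9 + 2 + 1 + 21 + 7 = 77 socks.
One more sock must push some color to its target, so 77 + 1 = 78.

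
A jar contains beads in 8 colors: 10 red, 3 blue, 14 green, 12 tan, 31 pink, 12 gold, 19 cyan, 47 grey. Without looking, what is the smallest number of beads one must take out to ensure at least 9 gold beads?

145

The worst case draws every non-gold bead first: 10 + 3 + 14 + 12 + 31 + 19 + 47 = 136.
The next 9 draws are then forced to be gold, giving 136 + 9 = 145.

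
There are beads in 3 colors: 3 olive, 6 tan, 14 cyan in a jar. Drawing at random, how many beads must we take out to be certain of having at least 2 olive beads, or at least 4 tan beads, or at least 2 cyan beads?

6

Each of the 3 colors has its own threshold; avoid all of them simultaneously.
The worst case stops just short of every target: 1 olive, 3 tan, 1 cyan — 1 + 3 + 1 = 5 beads.
One more bead must push some color to its target, so 5 + 1 = 6.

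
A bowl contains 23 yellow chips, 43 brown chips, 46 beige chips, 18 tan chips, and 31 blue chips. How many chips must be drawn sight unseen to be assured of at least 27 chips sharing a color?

120

In the worst case we take at most 26 of each color, but all 23 yellow and all 18 tan (fewer than 26), giving 23 + 26 + 26 + 18 + 26 = 119.
One more chip then forces some color to 27, so 119 + 1 = 120.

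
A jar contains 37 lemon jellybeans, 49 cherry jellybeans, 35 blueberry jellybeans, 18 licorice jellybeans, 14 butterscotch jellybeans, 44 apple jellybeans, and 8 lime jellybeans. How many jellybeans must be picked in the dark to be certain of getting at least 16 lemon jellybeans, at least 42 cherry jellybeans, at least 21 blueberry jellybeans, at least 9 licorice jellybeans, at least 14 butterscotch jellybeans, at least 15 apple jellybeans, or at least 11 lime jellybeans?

120

The worst case stops just short of every target: 15 lemon, 41 cherry, 20 blueberry, 8 licorice, 13 butterscotch, 14 apple, all 8 lime — 15 + 41 + 20 + 8 + 13 + 14 + 8 = 119 jellybeans.
One more jellybean must push some flavor to its target, so 119 + 1 = 120.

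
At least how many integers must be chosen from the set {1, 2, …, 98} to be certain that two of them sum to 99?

Partition {1, …, 98} into 49 pairs: {1,98}, {2,97}, …, {49,50}.
Choosing 49 integers — say the integers 1 through 49 — takes one from each pair and avoids the property.
Choosing 50 forces two into the same pair by pigeonhole, and those sum to 99. So 50.

50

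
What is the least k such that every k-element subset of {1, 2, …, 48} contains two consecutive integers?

25

Partition {1, …, 48} into 24 pairs: {1,2}, {3,4}, …, {47,48}.
Choosing 24 integers — say the 24 even numbers 2, 4, …, 48 — takes one from each pair and avoids the property.
Choosing 25 forces two into the same pair by pigeonhole, and those are consecutive. So 25.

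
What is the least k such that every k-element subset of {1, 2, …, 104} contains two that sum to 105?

53

Partition {1, …, 104} into 52 pairs: {1,104}, {2,103}, …, {52,53}.
Choosing 52 integers — say the integers 1 through 52 — takes one from each pair and avoids the property.
Choosing 53 forces two into the same pair by pigeonhole, and those sum to 105. So 53.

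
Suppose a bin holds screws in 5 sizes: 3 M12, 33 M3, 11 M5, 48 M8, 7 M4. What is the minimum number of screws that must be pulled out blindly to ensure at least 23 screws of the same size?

Treat the 5 sizes as pigeonholes.
In the worst case we take at most 22 of each size, but all 3 M12, all 11 M5, and all 7 M4 (fewer than 22), giving 3 + 22 + 11 + 22 + 7 = 65.
One more screw then forces some size to 23, so 65 + 1 = 66.

66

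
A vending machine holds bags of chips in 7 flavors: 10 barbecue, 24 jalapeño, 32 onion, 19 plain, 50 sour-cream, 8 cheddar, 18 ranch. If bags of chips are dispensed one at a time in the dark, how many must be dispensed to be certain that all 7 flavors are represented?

154

The hardest flavor to obtain is cheddar: we could draw every other bag of chips first — 161 − 8 = 153 bags of chips — without a single cheddar one.
The next draw must be cheddar, so 153 + 1 = 154.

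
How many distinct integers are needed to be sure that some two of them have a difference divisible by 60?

Two integers differ by a multiple of 60 exactly when they share a remainder mod 60.
There are 60 residue classes mod 60, so 60 integers can all lie in distinct classes.
One more integer must repeat a residue, giving a difference divisible by 60. So n = 60 + 1 = 61.

61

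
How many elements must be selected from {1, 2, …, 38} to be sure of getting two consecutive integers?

20

Partition {1, …, 38} into 19 pairs: {1,2}, {3,4}, …, {37,38}.
Choosing 19 integers — say the 19 even numbers 2, 4, …, 38 — takes one from each pair and avoids the property.
Choosing 20 forces two into the same pair by pigeonhole, and those are consecutive. So 20.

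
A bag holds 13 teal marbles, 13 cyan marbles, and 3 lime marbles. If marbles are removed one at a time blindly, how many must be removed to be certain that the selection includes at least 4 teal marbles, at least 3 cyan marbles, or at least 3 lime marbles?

8

The worst case stops just short of every target: 3 teal, 2 cyan, 2 lime — 3 + 2 + 2 = 7 marbles.
One more marble must push some color to its target, so 7 + 1 = 8.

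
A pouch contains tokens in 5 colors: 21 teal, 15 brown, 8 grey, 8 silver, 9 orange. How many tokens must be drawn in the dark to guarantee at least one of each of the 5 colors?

54

The hardest color to obtain is grey: we could draw every other token first — 61 − 8 = 53 tokens — without a single grey one.
The next draw must be grey, so 53 + 1 = 54.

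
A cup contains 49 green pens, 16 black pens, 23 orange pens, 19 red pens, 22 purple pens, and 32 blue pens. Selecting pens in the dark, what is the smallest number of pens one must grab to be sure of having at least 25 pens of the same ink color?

In the worst case we take at most 24 of each ink color, but all 16 black, all 23 orange, all 19 red, and all 22 purple (fewer than 24), giving 24 + 16 + 23 + 19 + 22 + 24 = 128.
One more pen then forces some ink color to 25, so 128 + 1 = 129.

129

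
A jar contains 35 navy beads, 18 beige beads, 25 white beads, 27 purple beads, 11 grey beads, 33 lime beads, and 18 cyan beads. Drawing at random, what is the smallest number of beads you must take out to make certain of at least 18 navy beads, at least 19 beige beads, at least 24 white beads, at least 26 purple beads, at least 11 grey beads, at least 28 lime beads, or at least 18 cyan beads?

The worst case stops just short of every target: 17 navy, 18 beige, 23 white, 25 purple, 10 grey, 27 lime, 17 cyan — 17 + 18 + 23 + 25 + 10 + 27 + 17 = 137 beads.
One more bead must push some color to its target, so 137 + 1 = 138.

138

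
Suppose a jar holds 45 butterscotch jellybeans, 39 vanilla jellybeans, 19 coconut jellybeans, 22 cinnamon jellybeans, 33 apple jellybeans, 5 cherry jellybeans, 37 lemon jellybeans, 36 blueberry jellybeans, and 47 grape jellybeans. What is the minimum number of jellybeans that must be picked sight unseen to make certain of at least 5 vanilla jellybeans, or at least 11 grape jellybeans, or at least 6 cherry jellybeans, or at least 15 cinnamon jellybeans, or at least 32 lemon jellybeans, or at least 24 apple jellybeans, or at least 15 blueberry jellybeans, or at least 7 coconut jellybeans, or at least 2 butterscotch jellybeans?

Each of the 9 flavors has its own threshold; avoid all of them simultaneously.
The worst case stops just short of every target: 1 butterscotch, 4 vanilla, 6 coconut, 14 cinnamon, 23 apple, 5 cherry, 31 lemon, 14 blueberry, 10 grape — 1 + 4 + 6 + 14 + 23 + 5 + 31 + 14 + 10 = 108 jellybeans.
One more jellybean must push some flavor to its target, so 108 + 1 = 109.

109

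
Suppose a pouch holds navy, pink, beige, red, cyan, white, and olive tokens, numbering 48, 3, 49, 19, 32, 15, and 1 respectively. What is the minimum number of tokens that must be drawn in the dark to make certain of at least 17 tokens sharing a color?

Treat the 7 colors as pigeonholes.
In the worst case we take at most 16 of each color, but all 3 pink, all 15 white, and all 1 olive (fewer than 16), giving 16 + 3 + 16 + 16 + 16 + 15 + 1 = 83.
One more token then forces some color to 17, so 83 + 1 = 84.

84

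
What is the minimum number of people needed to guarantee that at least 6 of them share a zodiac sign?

There are 12 zodiac signs acting as pigeonholes.
With 12 × 5 = 60 people we could place exactly 5 in each, with no class reaching 6.
One more forces some class to hold 6, so 60 + 1 = 61.

61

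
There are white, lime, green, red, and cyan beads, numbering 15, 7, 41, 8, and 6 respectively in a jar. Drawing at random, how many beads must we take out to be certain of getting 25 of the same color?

In the worst case we take at most 24 of each color, but all 15 white, all 7 lime, all 8 red, and all 6 cyan (fewer than 24), giving 15 + 7 + 24 + 8 + 6 = 60.
One more bead then forces some color to 25, so 60 + 1 = 61.

61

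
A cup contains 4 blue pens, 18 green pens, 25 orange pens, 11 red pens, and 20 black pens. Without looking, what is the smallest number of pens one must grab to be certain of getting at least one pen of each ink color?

75

The hardest ink color to obtain is blue: we could draw every other pen first — 78 − 4 = 74 pens — without a single blue one.
The next draw must be blue, so 74 + 1 = 75.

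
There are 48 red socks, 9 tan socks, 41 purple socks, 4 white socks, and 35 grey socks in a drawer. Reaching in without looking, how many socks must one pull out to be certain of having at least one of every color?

The hardest color to obtain is white: we could draw every other sock first — 137 − 4 = 133 socks — without a single white one.
The next draw must be white, so 133 + 1 = 134.

134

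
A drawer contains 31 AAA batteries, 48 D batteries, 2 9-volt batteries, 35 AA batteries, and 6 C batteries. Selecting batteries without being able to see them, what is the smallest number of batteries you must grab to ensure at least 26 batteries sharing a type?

84

In the worst case we take at most 25 of each type, but all 2 9-volt and all 6 C (fewer than 25), giving 25 + 25 + 2 + 25 + 6 = 83.
One more battery then forces some type to 26, so 83 + 1 = 84.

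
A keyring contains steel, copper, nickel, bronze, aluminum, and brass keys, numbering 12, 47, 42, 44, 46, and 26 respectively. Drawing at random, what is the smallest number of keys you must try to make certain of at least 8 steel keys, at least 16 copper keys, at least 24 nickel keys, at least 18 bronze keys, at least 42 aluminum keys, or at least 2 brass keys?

The worst case stops just short of every target: 7 steel, 15 copper, 23 nickel, 17 bronze, 41 aluminum, 1 brass — 7 + 15 + 23 + 17 + 41 + 1 = 104 keys.
One more key must push some type to its target, so 104 + 1 = 105.

105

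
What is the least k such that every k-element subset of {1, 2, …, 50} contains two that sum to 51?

Partition {1, …, 50} into 25 pairs: {1,50}, {2,49}, …, {25,26}.
Choosing 25 integers — say the integers 1 through 25 — takes one from each pair and avoids the property.
Choosing 26 forces two into the same pair by pigeonhole, and those sum to 51. So 26.

26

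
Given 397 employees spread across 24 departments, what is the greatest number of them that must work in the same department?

17

The 397 employees fall into 24 departments.
If each of the 24 departments held at most 16, the total would be at most 24 × 16 = 384 < 397, a contradiction.
So at least one holds ⌈397/24⌉ = 17.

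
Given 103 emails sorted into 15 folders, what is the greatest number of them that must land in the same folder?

The 103 emails fall into 15 folders.
If each of the 15 folders held at most 6, the total would be at most 15 × 6 = 90 < 103, a contradiction.
So at least one holds ⌈103/15⌉ = 7.

7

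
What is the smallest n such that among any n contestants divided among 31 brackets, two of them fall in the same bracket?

32

There are 31 brackets acting as pigeonholes.
With 31 contestants we could place one in each, avoiding any repeat.
One more forces some class to hold 2, so 31 + 1 = 32.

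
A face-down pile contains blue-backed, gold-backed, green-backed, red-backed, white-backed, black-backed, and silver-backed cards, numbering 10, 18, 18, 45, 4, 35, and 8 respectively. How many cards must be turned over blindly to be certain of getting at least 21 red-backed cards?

114

The worst case draws every non-red-backed card first: 10 + 18 + 18 + 4 + 35 + 8 = 93.
The next 21 draws are then forced to be red-backed, giving 93 + 21 = 114.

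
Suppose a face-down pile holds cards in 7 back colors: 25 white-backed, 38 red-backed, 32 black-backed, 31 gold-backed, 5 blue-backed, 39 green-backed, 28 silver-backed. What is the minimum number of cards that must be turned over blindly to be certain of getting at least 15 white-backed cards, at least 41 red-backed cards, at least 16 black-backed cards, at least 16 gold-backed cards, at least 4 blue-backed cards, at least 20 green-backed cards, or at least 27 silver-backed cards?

The worst case stops just short of every target: 14 white-backed, all 38 red-backed, 15 black-backed, 15 gold-backed, 3 blue-backed, 19 green-backed, 26 silver-backed — 14 + 38 + 15 + 15 + 3 + 19 + 26 = 130 cards.
One more card must push some back color to its target, so 130 + 1 = 131.

131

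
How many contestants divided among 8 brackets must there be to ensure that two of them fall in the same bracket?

9

There are 8 brackets acting as pigeonholes.
With 8 contestants we could place one in each, avoiding any repeat.
One more forces some class to hold 2, so 8 + 1 = 9.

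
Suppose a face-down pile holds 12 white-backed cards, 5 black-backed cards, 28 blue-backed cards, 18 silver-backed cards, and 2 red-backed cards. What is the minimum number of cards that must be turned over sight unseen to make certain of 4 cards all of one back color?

15

Treat the 5 back colors as pigeonholes.
In the worst case we take at most 3 of each back color, but all 2 red-backed (fewer than 3), giving 3 + 3 + 3 + 3 + 2 = 14.
One more card then forces some back color to 4, so 14 + 1 = 15.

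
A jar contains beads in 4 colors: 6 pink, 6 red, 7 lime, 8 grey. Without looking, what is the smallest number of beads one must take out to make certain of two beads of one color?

5

The worst case takes 1 bead of each color without reaching 2 of any: 4 × 1 = 4.
The next bead must bring some color to 2, so 4 + 1 = 5.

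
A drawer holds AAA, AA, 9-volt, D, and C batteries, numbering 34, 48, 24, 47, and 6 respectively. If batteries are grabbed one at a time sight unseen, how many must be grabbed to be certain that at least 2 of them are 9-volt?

To avoid 9-volt batteries as long as possible, exhaust the other 4 types first.
The worst case draws every non-9-volt battery first: 34 + 48 + 47 + 6 = 135.
The next 2 draws are then forced to be 9-volt, giving 135 + 2 = 137.

137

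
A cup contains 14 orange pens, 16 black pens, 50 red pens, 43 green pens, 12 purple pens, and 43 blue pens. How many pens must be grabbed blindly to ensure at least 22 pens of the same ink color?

In the worst case we take at most 21 of each ink color, but all 14 orange, all 16 black, and all 12 purple (fewer than 21), giving 14 + 16 + 21 + 21 + 12 + 21 = 105.
One more pen then forces some ink color to 22, so 105 + 1 = 106.

106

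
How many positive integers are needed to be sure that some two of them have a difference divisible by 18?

Two integers differ by a multiple of 18 exactly when they share a remainder mod 18.
There are 18 residue classes mod 18, so 18 integers can all lie in distinct classes.
One more integer must repeat a residue, giving a difference divisible by 18. So n = 18 + 1 = 19.

19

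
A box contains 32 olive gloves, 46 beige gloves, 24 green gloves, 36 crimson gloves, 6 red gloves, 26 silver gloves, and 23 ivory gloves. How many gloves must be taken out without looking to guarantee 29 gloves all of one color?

In the worst case we take at most 28 of each color, but all 24 green, all 6 red, all 26 silver, and all 23 ivory (fewer than 28), giving 28 + 28 + 24 + 28 + 6 + 26 + 23 = 163.
One more glove then forces some color to 29, so 163 + 1 = 164.

164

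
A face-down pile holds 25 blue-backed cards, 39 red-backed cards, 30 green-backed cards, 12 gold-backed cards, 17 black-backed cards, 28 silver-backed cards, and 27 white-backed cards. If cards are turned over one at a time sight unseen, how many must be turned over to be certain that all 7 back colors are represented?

167

The hardest back color to obtain is gold-backed: we could draw every other card first — 178 − 12 = 166 cards — without a single gold-backed one.
The next draw must be gold-backed, so 166 + 1 = 167.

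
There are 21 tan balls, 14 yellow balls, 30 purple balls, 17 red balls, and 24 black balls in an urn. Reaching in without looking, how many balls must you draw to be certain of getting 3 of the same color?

11

The worst case takes 2 balls of each color without reaching 3 of any: 5 × 2 = 10.
The next ball must bring some color to 3, so 10 + 1 = 11.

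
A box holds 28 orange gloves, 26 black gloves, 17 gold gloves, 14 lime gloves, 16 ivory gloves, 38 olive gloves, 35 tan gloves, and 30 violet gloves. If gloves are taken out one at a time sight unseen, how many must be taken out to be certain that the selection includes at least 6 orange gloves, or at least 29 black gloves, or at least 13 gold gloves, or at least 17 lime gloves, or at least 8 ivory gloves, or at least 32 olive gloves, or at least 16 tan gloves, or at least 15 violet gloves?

Each of the 8 colors has its own threshold; avoid all of them simultaneously.
The worst case stops just short of every target: 5 orange, all 26 black, 12 gold, all 14 lime, 7 ivory, 31 olive, 15 tan, 14 violet — 5 + 26 + 12 + 14 + 7 + 31 + 15 + 14 = 124 gloves.
One more glove must push some color to its target, so 124 + 1 = 125.

125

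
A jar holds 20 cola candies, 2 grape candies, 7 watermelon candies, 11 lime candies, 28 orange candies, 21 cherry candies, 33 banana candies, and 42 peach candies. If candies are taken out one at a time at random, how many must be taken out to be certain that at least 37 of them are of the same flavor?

In the worst case we take at most 36 of each flavor, but all 20 cola, all 2 grape, all 7 watermelon, all 11 lime, all 28 orange, all 21 cherry, and all 33 banana (fewer than 36), giving 20 + 2 + 7 + 11 + 28 + 21 + 33 + 36 = 158.
One more candy then forces some flavor to 37, so 158 + 1 = 159.

159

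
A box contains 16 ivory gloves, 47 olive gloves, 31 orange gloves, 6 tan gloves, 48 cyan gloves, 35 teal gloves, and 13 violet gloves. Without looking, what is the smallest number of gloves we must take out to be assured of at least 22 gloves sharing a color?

In the worst case we take at most 21 of each color, but all 16 ivory, all 6 tan, and all 13 violet (fewer than 21), giving 16 + 21 + 21 + 6 + 21 + 21 + 13 = 119.
One more glove then forces some color to 22, so 119 + 1 = 120.

120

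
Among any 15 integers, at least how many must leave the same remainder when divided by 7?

The 15 integers fall into 7 residue classes modulo 7.
If each of the 7 residue classes modulo 7 held at most 2, the total would be at most 7 × 2 = 14 < 15, a contradiction.
So at least one holds ⌈15/7⌉ = 3.

3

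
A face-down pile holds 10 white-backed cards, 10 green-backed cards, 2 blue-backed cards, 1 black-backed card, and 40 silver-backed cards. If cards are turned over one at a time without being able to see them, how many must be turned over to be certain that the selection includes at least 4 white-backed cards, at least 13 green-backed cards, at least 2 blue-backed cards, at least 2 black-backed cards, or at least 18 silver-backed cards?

Each of the 5 back colors has its own threshold; avoid all of them simultaneously.
The worst case stops just short of every target: 3 white-backed, all 10 green-backed, 1 blue-backed, 1 black-backed, 17 silver-backed — 3 + 10 + 1 + 1 + 17 = 32 cards.
One more card must push some back color to its target, so 32 + 1 = 33.

33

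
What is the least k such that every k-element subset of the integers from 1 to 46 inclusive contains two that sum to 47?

Partition {1, …, 46} into 23 pairs: {1,46}, {2,45}, …, {23,24}.
Choosing 23 integers — say the integers 1 through 23 — takes one from each pair and avoids the property.
Choosing 24 forces two into the same pair by pigeonhole, and those sum to 47. So 24.

24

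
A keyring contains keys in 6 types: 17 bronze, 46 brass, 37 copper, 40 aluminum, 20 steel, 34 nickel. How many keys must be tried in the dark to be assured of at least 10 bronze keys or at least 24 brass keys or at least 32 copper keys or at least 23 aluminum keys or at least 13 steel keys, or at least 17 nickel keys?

The worst case stops just short of every target: 9 bronze, 23 brass, 31 copper, 22 aluminum, 12 steel, 16 nickel — 9 + 23 + 31 + 22 + 12 + 16 = 113 keys.
One more key must push some type to its target, so 113 + 1 = 114.

114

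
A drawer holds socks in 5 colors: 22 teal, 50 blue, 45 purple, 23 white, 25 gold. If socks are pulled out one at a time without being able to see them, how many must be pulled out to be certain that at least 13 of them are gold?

153

To avoid gold socks as long as possible, exhaust the other 4 colors first.
The worst case draws every non-gold sock first: 22 + 50 + 45 + 23 = 140.
The next 13 draws are then forced to be gold, giving 140 + 13 = 153.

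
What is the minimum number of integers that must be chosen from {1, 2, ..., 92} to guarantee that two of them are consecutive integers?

47

Partition {1, …, 92} into 46 pairs: {1,2}, {3,4}, …, {91,92}.
Choosing 46 integers — say the 46 even numbers 2, 4, …, 92 — takes one from each pair and avoids the property.
Choosing 47 forces two into the same pair by pigeonhole, and those are consecutive. So 47.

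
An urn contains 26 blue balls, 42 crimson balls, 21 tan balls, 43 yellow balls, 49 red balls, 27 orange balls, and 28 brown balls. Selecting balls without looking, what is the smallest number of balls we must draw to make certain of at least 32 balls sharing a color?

Treat the 7 colors as pigeonholes.
In the worst case we take at most 31 of each color, but all 26 blue, all 21 tan, all 27 orange, and all 28 brown (fewer than 31), giving 26 + 31 + 21 + 31 + 31 + 27 + 28 = 195.
One more ball then forces some color to 32, so 195 + 1 = 196.

196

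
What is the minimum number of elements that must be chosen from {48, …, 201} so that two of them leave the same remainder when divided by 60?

Use the pigeonhole principle on residue classes: group the integers by remainder mod 60; there are 60 residue classes, each nonempty in this range.
Choosing one from each class (60 integers) avoids any shared remainder.
One more choice must repeat a class, so two differ by a multiple of 60. Hence 60 + 1 = 61.

61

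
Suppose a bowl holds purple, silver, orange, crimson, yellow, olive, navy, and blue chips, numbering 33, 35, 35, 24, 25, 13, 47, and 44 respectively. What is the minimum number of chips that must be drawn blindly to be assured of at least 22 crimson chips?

To avoid crimson chips as long as possible, exhaust the other 7 colors first.
The worst case draws every non-crimson chip first: 33 + 35 + 35 + 25 + 13 + 47 + 44 = 232.
The next 22 draws are then forced to be crimson, giving 232 + 22 = 254.

254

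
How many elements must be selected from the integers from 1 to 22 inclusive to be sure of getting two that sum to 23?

Partition {1, …, 22} into 11 pairs: {1,22}, {2,21}, …, {11,12}.
Choosing 11 integers — say the integers 1 through 11 — takes one from each pair and avoids the property.
Choosing 12 forces two into the same pair by pigeonhole, and those sum to 23. So 12.

12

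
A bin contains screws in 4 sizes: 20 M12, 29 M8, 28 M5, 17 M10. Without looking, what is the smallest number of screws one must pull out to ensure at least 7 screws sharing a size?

25

The worst case takes 6 screws of each size without reaching 7 of any: 4 × 6 = 24.
The next screw must bring some size to 7, so 24 + 1 = 25.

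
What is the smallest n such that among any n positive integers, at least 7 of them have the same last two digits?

There are 100 possible two-digit endings acting as pigeonholes.
With 100 × 6 = 600 positive integers we could place exactly 6 in each, with no class reaching 7.
One more forces some class to hold 7, so 600 + 1 = 601.

601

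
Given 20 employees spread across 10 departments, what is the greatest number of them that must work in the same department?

2

If each of the 10 departments held at most 1, the total would be at most 10 × 1 = 10 < 20, a contradiction.
So at least one holds ⌈20/10⌉ = 2.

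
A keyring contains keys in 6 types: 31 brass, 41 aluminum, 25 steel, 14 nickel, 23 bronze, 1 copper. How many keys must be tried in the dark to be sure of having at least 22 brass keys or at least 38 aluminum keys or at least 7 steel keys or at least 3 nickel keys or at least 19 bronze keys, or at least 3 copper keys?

The worst case stops just short of every target: 21 brass, 37 aluminum, 6 steel, 2 nickel, 18 bronze, all 1 copper — 21 + 37 + 6 + 2 + 18 + 1 = 85 keys.
One more key must push some type to its target, so 85 + 1 = 86.

86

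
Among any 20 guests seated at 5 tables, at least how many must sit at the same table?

4

If each of the 5 tables held at most 3, the total would be at most 5 × 3 = 15 < 20, a contradiction.
So at least one holds ⌈20/5⌉ = 4.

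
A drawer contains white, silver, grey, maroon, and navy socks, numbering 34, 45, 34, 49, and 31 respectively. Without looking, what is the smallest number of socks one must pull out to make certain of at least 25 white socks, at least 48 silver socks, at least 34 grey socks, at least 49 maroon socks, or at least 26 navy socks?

176

The worst case stops just short of every target: 24 white, all 45 silver, 33 grey, 48 maroon, 25 navy — 24 + 45 + 33 + 48 + 25 = 175 socks.
One more sock must push some color to its target, so 175 + 1 = 176.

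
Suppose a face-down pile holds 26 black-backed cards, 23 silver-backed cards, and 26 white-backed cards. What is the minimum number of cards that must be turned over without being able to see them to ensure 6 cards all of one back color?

16

The worst case takes 5 cards of each back color without reaching 6 of any: 3 × 5 = 15.
The next card must bring some back color to 6, so 15 + 1 = 16.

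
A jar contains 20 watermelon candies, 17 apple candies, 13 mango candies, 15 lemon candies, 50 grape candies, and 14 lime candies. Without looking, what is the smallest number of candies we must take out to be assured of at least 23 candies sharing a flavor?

In the worst case we take at most 22 of each flavor, but all 20 watermelon, all 17 apple, all 13 mango, all 15 lemon, and all 14 lime (fewer than 22), giving 20 + 17 + 13 + 15 + 22 + 14 = 101.
One more candy then forces some flavor to 23, so 101 + 1 = 102.

102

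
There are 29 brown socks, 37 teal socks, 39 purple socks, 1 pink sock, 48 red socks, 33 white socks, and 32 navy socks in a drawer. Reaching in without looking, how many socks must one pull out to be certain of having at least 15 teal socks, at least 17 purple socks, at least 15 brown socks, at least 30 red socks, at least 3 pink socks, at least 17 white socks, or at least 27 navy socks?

117

Each of the 7 colors has its own threshold; avoid all of them simultaneously.
The worst case stops just short of every target: 14 brown, 14 teal, 16 purple, all 1 pink, 29 red, 16 white, 26 navy — 14 + 14 + 16 + 1 + 29 + 16 + 26 = 116 socks.
One more sock must push some color to its target, so 116 + 1 = 117.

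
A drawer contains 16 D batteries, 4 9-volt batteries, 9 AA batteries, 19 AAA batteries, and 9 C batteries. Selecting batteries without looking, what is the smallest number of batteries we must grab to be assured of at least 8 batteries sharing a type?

33

Treat the 5 types as pigeonholes.
In the worst case we take at most 7 of each type, but all 4 9-volt (fewer than 7), giving 7 + 4 + 7 + 7 + 7 = 32.
One more battery then forces some type to 8, so 32 + 1 = 33.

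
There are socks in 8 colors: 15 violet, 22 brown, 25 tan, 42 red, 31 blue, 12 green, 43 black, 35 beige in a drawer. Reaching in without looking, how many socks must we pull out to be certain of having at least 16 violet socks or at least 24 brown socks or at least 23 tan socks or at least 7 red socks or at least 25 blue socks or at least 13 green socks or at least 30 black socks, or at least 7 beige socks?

137

Each of the 8 colors has its own threshold; avoid all of them simultaneously.
The worst case stops just short of every target: 15 violet, all 22 brown, 22 tan, 6 red, 24 blue, 12 green, 29 black, 6 beige — 15 + 22 + 22 + 6 + 24 + 12 + 29 + 6 = 136 socks.
One more sock must push some color to its target, so 136 + 1 = 137.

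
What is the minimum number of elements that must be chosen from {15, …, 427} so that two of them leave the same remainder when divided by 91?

92

Group the integers by remainder mod 91; there are 91 residue classes, each nonempty in this range.
Choosing one from each class (91 integers) avoids any shared remainder.
One more choice must repeat a class, so two differ by a multiple of 91. Hence 91 + 1 = 92.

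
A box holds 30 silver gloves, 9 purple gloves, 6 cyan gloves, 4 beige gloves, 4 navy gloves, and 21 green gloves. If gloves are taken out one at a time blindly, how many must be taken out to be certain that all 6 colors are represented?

The hardest color to obtain is beige: we could draw every other glove first — 74 − 4 = 70 gloves — without a single beige one.
The next draw must be beige, so 70 + 1 = 71.

71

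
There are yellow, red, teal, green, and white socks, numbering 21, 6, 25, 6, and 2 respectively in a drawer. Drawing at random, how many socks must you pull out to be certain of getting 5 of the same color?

19

Treat the 5 colors as pigeonholes.
In the worst case we take at most 4 of each color, but all 2 white (fewer than 4), giving 4 + 4 + 4 + 4 + 2 = 18.
One more sock then forces some color to 5, so 18 + 1 = 19.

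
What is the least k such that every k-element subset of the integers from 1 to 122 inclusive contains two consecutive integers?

62

Partition {1, …, 122} into 61 pairs: {1,2}, {3,4}, …, {121,122}.
Choosing 61 integers — say the 61 even numbers 2, 4, …, 122 — takes one from each pair and avoids the property.
Choosing 62 forces two into the same pair by pigeonhole, and those are consecutive. So 62.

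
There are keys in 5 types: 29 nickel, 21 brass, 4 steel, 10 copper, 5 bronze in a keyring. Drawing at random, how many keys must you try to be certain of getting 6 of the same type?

In the worst case we take at most 5 of each type, but all 4 steel (fewer than 5), giving 5 + 5 + 4 + 5 + 5 = 24.
One more key then forces some type to 6, so 24 + 1 = 25.

25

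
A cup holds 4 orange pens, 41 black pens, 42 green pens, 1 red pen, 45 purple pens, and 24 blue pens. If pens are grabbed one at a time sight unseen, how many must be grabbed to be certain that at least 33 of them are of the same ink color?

126

In the worst case we take at most 32 of each ink color, but all 4 orange, all 1 red, and all 24 blue (fewer than 32), giving 4 + 32 + 32 + 1 + 32 + 24 = 125.
One more pen then forces some ink color to 33, so 125 + 1 = 126.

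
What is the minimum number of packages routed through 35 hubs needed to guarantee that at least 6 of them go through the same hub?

There are 35 hubs acting as pigeonholes.
With 35 × 5 = 175 packages we could place exactly 5 in each, with no class reaching 6.
One more forces some class to hold 6, so 175 + 1 = 176.

176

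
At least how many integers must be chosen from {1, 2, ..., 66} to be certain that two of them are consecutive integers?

34

Partition {1, …, 66} into 33 pairs: {1,2}, {3,4}, …, {65,66}.
Choosing 33 integers — say the 33 even numbers 2, 4, …, 66 — takes one from each pair and avoids the property.
Choosing 34 forces two into the same pair by pigeonhole, and those are consecutive. So 34.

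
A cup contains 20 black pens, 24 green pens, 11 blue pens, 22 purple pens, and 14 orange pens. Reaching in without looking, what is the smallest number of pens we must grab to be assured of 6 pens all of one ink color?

26

The worst case takes 5 pens of each ink color without reaching 6 of any: 5 × 5 = 25.
The next pen must bring some ink color to 6, so 25 + 1 = 26.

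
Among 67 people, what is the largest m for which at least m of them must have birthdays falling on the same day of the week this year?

10

The 67 people fall into 7 days of the week.
If each of the 7 days of the week held at most 9, the total would be at most 7 × 9 = 63 < 67, a contradiction.
So at least one holds ⌈67/7⌉ = 10.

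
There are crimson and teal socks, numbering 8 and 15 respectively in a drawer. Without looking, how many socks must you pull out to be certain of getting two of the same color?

3

The worst case takes 1 sock of each color without reaching 2 of any: 2 × 1 = 2.
The next sock must bring some color to 2, so 2 + 1 = 3.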